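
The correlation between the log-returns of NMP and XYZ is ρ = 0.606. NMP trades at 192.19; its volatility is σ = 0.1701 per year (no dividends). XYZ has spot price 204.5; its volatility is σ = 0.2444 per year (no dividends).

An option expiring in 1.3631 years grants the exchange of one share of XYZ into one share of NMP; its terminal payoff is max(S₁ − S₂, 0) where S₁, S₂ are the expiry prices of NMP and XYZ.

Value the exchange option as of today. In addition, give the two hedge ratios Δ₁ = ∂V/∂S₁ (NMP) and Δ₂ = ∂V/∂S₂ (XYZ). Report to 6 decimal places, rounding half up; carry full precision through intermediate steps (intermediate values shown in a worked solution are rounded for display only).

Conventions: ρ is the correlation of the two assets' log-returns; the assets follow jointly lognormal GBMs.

σ_eff = √(σ₁² + σ₂² − 2ρσ₁σ₂) = √(0.1701² + 0.2444² − 2·0.606·0.1701·0.2444) = 0.195652
d₁ = (ln(S₁/S₂) + (q₂ − q₁ + σ_eff²/2)T) / (σ_eff√T) = (ln(192.19/204.5) + (0.0 − 0.0 + 0.019140)·1.3631) / 0.228427 = -0.157574
d₂ = d₁ − σ_eff√T = -0.157574 − 0.228427 = -0.386001
N(d₁) = 0.437396,  N(d₂) = 0.349748
V = S₁·e^{−q₁T}·N(d₁) − S₂·e^{−q₂T}·N(d₂) = 84.063213 − 71.523489 = 12.539724
Key observation: r never enters — measured in units of XYZ, the claim is a call on S₁/S₂ struck at 1, so only the dividend yields and σ_eff matter.
Δ₁ = e^{−q₁T}·N(d₁) = 0.437396;  Δ₂ = −e^{−q₂T}·N(d₂) = -0.349748

exchange price = 12.539724
Δ1 = 0.437396
Δ2 = -0.349748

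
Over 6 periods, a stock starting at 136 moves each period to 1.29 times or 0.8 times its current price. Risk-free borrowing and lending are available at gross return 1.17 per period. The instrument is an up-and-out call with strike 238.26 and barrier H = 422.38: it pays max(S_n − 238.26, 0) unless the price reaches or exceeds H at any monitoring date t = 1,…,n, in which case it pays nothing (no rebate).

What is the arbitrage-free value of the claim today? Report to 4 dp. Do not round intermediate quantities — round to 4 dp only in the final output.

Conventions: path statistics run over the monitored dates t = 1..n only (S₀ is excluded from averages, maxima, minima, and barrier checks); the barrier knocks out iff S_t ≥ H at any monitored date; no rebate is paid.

price = 17.9415

No-arbitrage gives p* = (R−d)/(u−d) = 0.7551: enumerate every path, weight its payoff by its p*-probability, and discount by R^6.
Enumerate all 2^6 = 64 price paths (U = up ×1.29, D = down ×0.8); each path with k up-moves has probability p*^k·(1−p*)^(6−k).
DDDDDD: M=108.8000, payoff=0.0000, prob=0.000216
UDDDDD: M=175.4400, payoff=0.0000, prob=0.000665
DUDDDD: M=140.3520, payoff=0.0000, prob=0.000665
UUDDDD: M=226.3176, payoff=0.0000, prob=0.002051
DDUDDD: M=112.2816, payoff=0.0000, prob=0.000665
UDUDDD: M=181.0541, payoff=0.0000, prob=0.002051
DUUDDD: M=181.0541, payoff=0.0000, prob=0.002051
UUUDDD: M=291.9497, payoff=0.0000, prob=0.006324
DDDUDD: M=108.8000, payoff=0.0000, prob=0.000665
UDDUDD: M=175.4400, payoff=0.0000, prob=0.002051
DUDUDD: M=144.8433, payoff=0.0000, prob=0.002051
UUDUDD: M=233.5598, payoff=0.0000, prob=0.006324
DDUUDD: M=144.8433, payoff=0.0000, prob=0.002051
UDUUDD: M=233.5598, payoff=0.0000, prob=0.006324
DUUUDD: M=233.5598, payoff=0.0000, prob=0.006324
UUUUDD: M=376.6151, payoff=2.7737, prob=0.019498
DDDDUD: M=108.8000, payoff=0.0000, prob=0.000665
UDDDUD: M=175.4400, payoff=0.0000, prob=0.002051
DUDDUD: M=140.3520, payoff=0.0000, prob=0.002051
UUDDUD: M=226.3176, payoff=0.0000, prob=0.006324
DDUDUD: M=115.8746, payoff=0.0000, prob=0.002051
UDUDUD: M=186.8478, payoff=0.0000, prob=0.006324
DUUDUD: M=186.8478, payoff=0.0000, prob=0.006324
UUUDUD: M=301.2921, payoff=2.7737, prob=0.019498
DDDUUD: M=115.8746, payoff=0.0000, prob=0.002051
UDDUUD: M=186.8478, payoff=0.0000, prob=0.006324
DUDUUD: M=186.8478, payoff=0.0000, prob=0.006324
UUDUUD: M=301.2921, payoff=2.7737, prob=0.019498
DDUUUD: M=186.8478, payoff=0.0000, prob=0.006324
UDUUUD: M=301.2921, payoff=2.7737, prob=0.019498
DUUUUD: M=301.2921, payoff=2.7737, prob=0.019498
UUUUUD: M=485.8335, payoff=0.0000, prob=0.060119
DDDDDU: M=108.8000, payoff=0.0000, prob=0.000665
UDDDDU: M=175.4400, payoff=0.0000, prob=0.002051
DUDDDU: M=140.3520, payoff=0.0000, prob=0.002051
UUDDDU: M=226.3176, payoff=0.0000, prob=0.006324
DDUDDU: M=112.2816, payoff=0.0000, prob=0.002051
UDUDDU: M=181.0541, payoff=0.0000, prob=0.006324
DUUDDU: M=181.0541, payoff=0.0000, prob=0.006324
UUUDDU: M=291.9497, payoff=2.7737, prob=0.019498
DDDUDU: M=108.8000, payoff=0.0000, prob=0.002051
UDDUDU: M=175.4400, payoff=0.0000, prob=0.006324
DUDUDU: M=149.4782, payoff=0.0000, prob=0.006324
UUDUDU: M=241.0337, payoff=2.7737, prob=0.019498
DDUUDU: M=149.4782, payoff=0.0000, prob=0.006324
UDUUDU: M=241.0337, payoff=2.7737, prob=0.019498
DUUUDU: M=241.0337, payoff=2.7737, prob=0.019498
UUUUDU: M=388.6668, payoff=150.4068, prob=0.060119
DDDDUU: M=108.8000, payoff=0.0000, prob=0.002051
UDDDUU: M=175.4400, payoff=0.0000, prob=0.006324
DUDDUU: M=149.4782, payoff=0.0000, prob=0.006324
UUDDUU: M=241.0337, payoff=2.7737, prob=0.019498
DDUDUU: M=149.4782, payoff=0.0000, prob=0.006324
UDUDUU: M=241.0337, payoff=2.7737, prob=0.019498
DUUDUU: M=241.0337, payoff=2.7737, prob=0.019498
UUUDUU: M=388.6668, payoff=150.4068, prob=0.060119
DDDUUU: M=149.4782, payoff=0.0000, prob=0.006324
UDDUUU: M=241.0337, payoff=2.7737, prob=0.019498
DUDUUU: M=241.0337, payoff=2.7737, prob=0.019498
UUDUUU: M=388.6668, payoff=150.4068, prob=0.060119
DDUUUU: M=241.0337, payoff=2.7737, prob=0.019498
UDUUUU: M=388.6668, payoff=150.4068, prob=0.060119
DUUUUU: M=388.6668, payoff=150.4068, prob=0.060119
UUUUUU: M=626.7252, payoff=0.0000, prob=0.185368
Price = Σ prob·payoff / R^6 = 46.022925 / 2.565164 = 17.9415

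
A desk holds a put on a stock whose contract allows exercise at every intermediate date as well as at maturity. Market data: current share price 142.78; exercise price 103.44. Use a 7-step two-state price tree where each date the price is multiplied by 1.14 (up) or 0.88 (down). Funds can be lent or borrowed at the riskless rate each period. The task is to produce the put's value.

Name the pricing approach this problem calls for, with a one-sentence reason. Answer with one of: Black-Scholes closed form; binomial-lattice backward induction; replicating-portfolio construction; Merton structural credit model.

Key observation: with exercise allowed before expiry on a discrete up/down model (7 steps from spot 142.78), the strike-103.44 put's value must be rolled back through the tree testing early exercise at each node.

framework: binomial-lattice backward induction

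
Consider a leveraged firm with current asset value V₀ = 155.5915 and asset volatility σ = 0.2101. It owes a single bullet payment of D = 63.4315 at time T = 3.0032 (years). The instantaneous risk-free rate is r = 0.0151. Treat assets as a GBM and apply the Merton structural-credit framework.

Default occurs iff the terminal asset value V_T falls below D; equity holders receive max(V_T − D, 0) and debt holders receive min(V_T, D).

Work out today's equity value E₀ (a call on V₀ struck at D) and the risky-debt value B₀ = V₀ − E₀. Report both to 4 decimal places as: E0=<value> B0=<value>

E0=95.0251 B0=60.5664

With assets at 155.5915 and a single debt payment of 63.4315 at 3.0032 years:
d₁ = [ln(V₀/D) + (r + σ²/2)T] / (σ√T)
   = [ln(155.5915/63.4315) + (0.0151 + 0.5·0.2101²)·3.0032] / (0.2101·√3.0032)
   = [0.897273 + 0.111632] / 0.364098 = 2.770973
d₂ = d₁ − σ√T = 2.770973 − 0.364098 = 2.406875
N(d₁) = 0.997206,  N(d₂) = 0.991955,  e^(−rT) = 0.955665
E₀ = V₀·N(d₁) − D·e^(−rT)·N(d₂)
   = 155.5915·0.997206 − 63.4315·0.955665·0.991955 = 95.025143
B₀ = V₀ − E₀ = 155.5915 − 95.025143 = 60.566357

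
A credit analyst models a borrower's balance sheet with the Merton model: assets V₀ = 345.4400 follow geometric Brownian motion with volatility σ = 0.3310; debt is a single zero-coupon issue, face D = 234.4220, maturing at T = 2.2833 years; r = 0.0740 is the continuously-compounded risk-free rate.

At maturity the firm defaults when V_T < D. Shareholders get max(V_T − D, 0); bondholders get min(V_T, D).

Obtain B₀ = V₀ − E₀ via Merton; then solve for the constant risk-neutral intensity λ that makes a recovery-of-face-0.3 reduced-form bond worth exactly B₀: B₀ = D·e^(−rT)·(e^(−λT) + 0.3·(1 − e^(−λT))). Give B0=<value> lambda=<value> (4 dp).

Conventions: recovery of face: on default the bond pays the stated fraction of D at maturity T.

Work the structural quantities from V₀ = 345.4400 against face 234.4220:
d₁ = [ln(V₀/D) + (r + σ²/2)T] / (σ√T)
   = [ln(345.4400/234.4220) + (0.0740 + 0.5·0.3310²)·2.2833] / (0.3310·√2.2833)
   = [0.387696 + 0.294045] / 0.500161 = 1.363043
d₂ = d₁ − σ√T = 1.363043 − 0.500161 = 0.862883
N(d₁) = 0.913566,  N(d₂) = 0.805899,  e^(−rT) = 0.844539
E₀ = V₀·N(d₁) − D·e^(−rT)·N(d₂)
   = 345.4400·0.913566 − 234.4220·0.844539·0.805899 = 156.031368
B₀ = V₀ − E₀ = 345.4400 − 156.031368 = 189.408632
e^(−λT) = (B₀·e^(rT)/D − 0.3)/(1 − 0.3) = (189.4086·1.184078/234.4220 − 0.3)/0.7 = 0.93816102
λ = −ln(0.93816102)/2.2833 = 0.027957

B0=189.4086 lambda=0.0280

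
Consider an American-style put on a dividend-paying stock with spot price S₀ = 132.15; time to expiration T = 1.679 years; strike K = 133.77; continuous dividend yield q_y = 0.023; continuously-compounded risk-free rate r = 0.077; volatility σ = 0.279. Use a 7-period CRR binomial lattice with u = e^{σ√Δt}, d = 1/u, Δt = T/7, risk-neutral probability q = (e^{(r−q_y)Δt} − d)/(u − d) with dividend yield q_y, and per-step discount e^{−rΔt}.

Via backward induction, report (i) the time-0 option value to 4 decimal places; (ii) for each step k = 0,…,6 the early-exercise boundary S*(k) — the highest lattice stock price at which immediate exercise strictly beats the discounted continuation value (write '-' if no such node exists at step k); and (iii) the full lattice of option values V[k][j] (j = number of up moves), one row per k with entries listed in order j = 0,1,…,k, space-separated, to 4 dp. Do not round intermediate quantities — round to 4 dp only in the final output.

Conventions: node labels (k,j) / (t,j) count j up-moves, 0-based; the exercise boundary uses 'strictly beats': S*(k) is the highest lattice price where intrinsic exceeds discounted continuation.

price = 15.1514
boundary = - - 100.5501 87.7082 100.5501 87.7082 100.5501
tree:
15.1514
22.8179 8.4365
33.2199 13.7892 3.6704
46.0618 21.8321 6.6683 0.9628
57.2636 33.2199 11.8335 2.0158 0.0000
67.0347 46.0618 20.3209 4.2202 0.0000 0.0000
75.5579 57.2636 33.2199 8.8354 0.0000 0.0000 0.0000
82.9926 67.0347 46.0618 18.4977 0.0000 0.0000 0.0000 0.0000

params: Δt=0.23986 u=1.14642 d=0.87228 q=0.51345 e^(-rΔt)=0.98170
t_7 payoffs: 82.9926 67.0347 46.0618 18.4977 0.0000 0.0000 0.0000 0.0000
t_6: node(6,0) S=58.2121 payoff=75.5579 vs cont=73.4303 → 75.5579 [stop]  node(6,1) S=76.5064 payoff=57.2636 vs cont=55.2366 → 57.2636 [stop]  node(6,2) S=100.5501 payoff=33.2199 vs cont=31.3252 → 33.2199 [stop]  node(6,3) S=132.1500 payoff=1.6200 vs cont=8.8354 → 8.8354 [wait]  node(6,4) S=173.6808 payoff=0.0000 vs cont=0.0000 → 0.0000 [wait]  node(6,5) S=228.2636 payoff=0.0000 vs cont=0.0000 → 0.0000 [wait]  node(6,6) S=300.0001 payoff=0.0000 vs cont=0.0000 → 0.0000 [wait]  ⇒ S*(6)=100.5501
t_5: node(5,0) S=66.7353 payoff=67.0347 vs cont=64.9540 → 67.0347 [stop]  node(5,1) S=87.7082 payoff=46.0618 vs cont=44.0964 → 46.0618 [stop]  node(5,2) S=115.2723 payoff=18.4977 vs cont=20.3209 → 20.3209 [wait]  node(5,3) S=151.4989 payoff=0.0000 vs cont=4.2202 → 4.2202 [wait]  node(5,4) S=199.1105 payoff=0.0000 vs cont=0.0000 → 0.0000 [wait]  node(5,5) S=261.6851 payoff=0.0000 vs cont=0.0000 → 0.0000 [wait]  ⇒ S*(5)=87.7082
t_4: node(4,0) S=76.5064 payoff=57.2636 vs cont=55.2366 → 57.2636 [stop]  node(4,1) S=100.5501 payoff=33.2199 vs cont=32.2442 → 33.2199 [stop]  node(4,2) S=132.1500 payoff=1.6200 vs cont=11.8335 → 11.8335 [wait]  node(4,3) S=173.6808 payoff=0.0000 vs cont=2.0158 → 2.0158 [wait]  node(4,4) S=228.2636 payoff=0.0000 vs cont=0.0000 → 0.0000 [wait]  ⇒ S*(4)=100.5501
t_3: node(3,0) S=87.7082 payoff=46.0618 vs cont=44.0964 → 46.0618 [stop]  node(3,1) S=115.2723 payoff=18.4977 vs cont=21.8321 → 21.8321 [wait]  node(3,2) S=151.4989 payoff=0.0000 vs cont=6.6683 → 6.6683 [wait]  node(3,3) S=199.1105 payoff=0.0000 vs cont=0.9628 → 0.9628 [wait]  ⇒ S*(3)=87.7082
t_2: node(2,0) S=100.5501 payoff=33.2199 vs cont=33.0059 → 33.2199 [stop]  node(2,1) S=132.1500 payoff=1.6200 vs cont=13.7892 → 13.7892 [wait]  node(2,2) S=173.6808 payoff=0.0000 vs cont=3.6704 → 3.6704 [wait]  ⇒ S*(2)=100.5501
t_1: node(1,0) S=115.2723 payoff=18.4977 vs cont=22.8179 → 22.8179 [wait]  node(1,1) S=151.4989 payoff=0.0000 vs cont=8.4365 → 8.4365 [wait]  ⇒ S*(1)=-
t_0: node(0,0) S=132.1500 payoff=1.6200 vs cont=15.1514 → 15.1514 [wait]  ⇒ S*(0)=-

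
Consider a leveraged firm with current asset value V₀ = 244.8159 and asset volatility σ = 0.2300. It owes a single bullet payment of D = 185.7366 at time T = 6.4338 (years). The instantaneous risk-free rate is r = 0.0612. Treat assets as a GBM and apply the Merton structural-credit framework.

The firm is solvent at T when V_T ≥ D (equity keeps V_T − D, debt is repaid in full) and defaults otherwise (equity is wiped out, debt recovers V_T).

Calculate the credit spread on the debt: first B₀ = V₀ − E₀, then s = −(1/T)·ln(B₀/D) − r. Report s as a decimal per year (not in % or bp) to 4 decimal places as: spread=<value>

spread=0.0079

Apply the equity-as-call identities (strike 185.7366, horizon 6.4338 years):
d₁ = [ln(V₀/D) + (r + σ²/2)T] / (σ√T)
   = [ln(244.8159/185.7366) + (0.0612 + 0.5·0.2300²)·6.4338] / (0.2300·√6.4338)
   = [0.276177 + 0.563923] / 0.583394 = 1.440022
d₂ = d₁ − σ√T = 1.440022 − 0.583394 = 0.856628
N(d₁) = 0.925069,  N(d₂) = 0.804175,  e^(−rT) = 0.674524
E₀ = V₀·N(d₁) − D·e^(−rT)·N(d₂)
   = 244.8159·0.925069 − 185.7366·0.674524·0.804175 = 125.721675
B₀ = V₀ − E₀ = 244.8159 − 125.721675 = 119.094225
spread = −(1/T)·ln(B₀/D) − r = −(1/6.4338)·ln(119.094225/185.7366) − 0.0612 = 0.00787497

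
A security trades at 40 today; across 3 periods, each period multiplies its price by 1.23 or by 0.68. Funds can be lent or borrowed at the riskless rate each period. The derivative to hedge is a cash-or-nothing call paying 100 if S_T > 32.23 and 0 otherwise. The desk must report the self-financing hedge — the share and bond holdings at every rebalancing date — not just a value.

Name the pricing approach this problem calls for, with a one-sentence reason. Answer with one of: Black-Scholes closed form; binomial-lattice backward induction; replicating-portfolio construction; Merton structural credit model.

framework: replicating-portfolio construction

Key observation: what is demanded is not a single number but the (Δ, B) position at each node of the 1.23/0.68 tree starting at 40; constructing those positions is the replicating-portfolio method.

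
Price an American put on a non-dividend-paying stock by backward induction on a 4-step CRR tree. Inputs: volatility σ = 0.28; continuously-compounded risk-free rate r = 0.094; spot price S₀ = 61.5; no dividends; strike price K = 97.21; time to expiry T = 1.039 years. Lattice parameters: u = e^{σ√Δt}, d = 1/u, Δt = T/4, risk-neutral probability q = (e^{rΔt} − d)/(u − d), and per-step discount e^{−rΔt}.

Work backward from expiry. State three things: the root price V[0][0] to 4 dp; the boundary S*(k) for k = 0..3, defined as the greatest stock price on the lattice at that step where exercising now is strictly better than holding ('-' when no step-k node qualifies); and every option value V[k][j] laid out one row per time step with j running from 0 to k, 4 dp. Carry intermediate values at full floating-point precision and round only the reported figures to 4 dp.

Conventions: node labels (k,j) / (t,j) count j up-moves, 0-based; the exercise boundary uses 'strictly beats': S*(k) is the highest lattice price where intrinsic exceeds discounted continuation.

params: Δt=0.25975 u=1.15339 d=0.86701 q=0.55069 e^(-rΔt)=0.97588
t_4 payoffs: 62.4585 50.9800 35.7100 15.3963 0.0000
t_3: node(3,0) S=40.0819 payoff=57.1281 vs cont=54.7833 → 57.1281 [stop]  node(3,1) S=53.3212 payoff=43.8888 vs cont=41.5441 → 43.8888 [stop]  node(3,2) S=70.9334 payoff=26.2766 vs cont=23.9318 → 26.2766 [stop]  node(3,3) S=94.3630 payoff=2.8470 vs cont=6.7508 → 6.7508 [wait]  ⇒ S*(3)=70.9334
t_2: node(2,0) S=46.2300 payoff=50.9800 vs cont=48.6352 → 50.9800 [stop]  node(2,1) S=61.5000 payoff=35.7100 vs cont=33.3652 → 35.7100 [stop]  node(2,2) S=81.8137 payoff=15.3963 vs cont=15.1494 → 15.3963 [stop]  ⇒ S*(2)=81.8137
t_1: node(1,0) S=53.3212 payoff=43.8888 vs cont=41.5441 → 43.8888 [stop]  node(1,1) S=70.9334 payoff=26.2766 vs cont=23.9318 → 26.2766 [stop]  ⇒ S*(1)=70.9334
t_0: node(0,0) S=61.5000 payoff=35.7100 vs cont=33.3652 → 35.7100 [stop]  ⇒ S*(0)=61.5000

price = 35.7100
boundary = 61.5000 70.9334 81.8137 70.9334
tree:
35.7100
43.8888 26.2766
50.9800 35.7100 15.3963
57.1281 43.8888 26.2766 6.7508
62.4585 50.9800 35.7100 15.3963 0.0000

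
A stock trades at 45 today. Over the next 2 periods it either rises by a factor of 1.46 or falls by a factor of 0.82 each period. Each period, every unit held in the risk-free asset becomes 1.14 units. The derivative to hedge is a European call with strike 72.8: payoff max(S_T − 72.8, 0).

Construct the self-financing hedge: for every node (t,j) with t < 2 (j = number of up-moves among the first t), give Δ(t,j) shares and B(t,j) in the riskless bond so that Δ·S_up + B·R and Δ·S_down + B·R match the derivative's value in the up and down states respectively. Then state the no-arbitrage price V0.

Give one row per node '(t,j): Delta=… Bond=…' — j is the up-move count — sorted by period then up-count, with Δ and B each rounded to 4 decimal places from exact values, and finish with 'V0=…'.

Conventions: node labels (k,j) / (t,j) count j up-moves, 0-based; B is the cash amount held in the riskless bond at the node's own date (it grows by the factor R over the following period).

(0,0): Delta=0.3521 Bond=-11.3978
(1,0): Delta=0.0000 Bond=0.0000
(1,1): Delta=0.5499 Bond=-25.9869
V0=4.4479

Under the risk-neutral measure, an up-move has probability p* = (R−d)/(u−d) = 0.5000 and values discount at R = 1.14.
Terminal payoffs: V(2,0)=0.0000, V(2,1)=0.0000, V(2,2)=23.1220
Node (1,0) S=36.9000: V=(p*·0.0000+(1−p*)·0.0000)/1.14=0.0000; Δ=(0.0000−0.0000)/(53.8740−30.2580)=0.0000; B=V−Δ·S=0.0000
Node (1,1) S=65.7000: V=(p*·23.1220+(1−p*)·0.0000)/1.14=10.1412; Δ=(23.1220−0.0000)/(95.9220−53.8740)=0.5499; B=V−Δ·S=-25.9869
Node (0,0) S=45.0000: V=(p*·10.1412+(1−p*)·0.0000)/1.14=4.4479; Δ=(10.1412−0.0000)/(65.7000−36.9000)=0.3521; B=V−Δ·S=-11.3978
Sanity check at the root: Δ(0,0)·S0 + B(0,0) reproduces V0 = 4.4479.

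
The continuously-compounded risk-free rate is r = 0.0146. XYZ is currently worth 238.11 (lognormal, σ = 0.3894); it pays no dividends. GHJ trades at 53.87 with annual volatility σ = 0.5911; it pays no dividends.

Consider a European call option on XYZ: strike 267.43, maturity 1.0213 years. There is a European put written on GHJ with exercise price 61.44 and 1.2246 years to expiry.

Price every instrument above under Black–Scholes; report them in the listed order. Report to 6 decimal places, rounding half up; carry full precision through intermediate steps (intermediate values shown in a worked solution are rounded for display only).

[XYZ call K=267.43]
σ√T = 0.3894·√1.0213 = 0.393525
d₁ = (ln(S/K) + (r+σ²/2)T) / (σ√T) = (ln(238.11/267.43) + (0.0146+0.3894²/2)·1.0213) / 0.393525 = (-0.116125 + 0.092342) / 0.393525 = -0.060436
d₂ = d₁ − σ√T = -0.060436 − 0.393525 = -0.453961
e^{−rT} = 0.985200
N(d₁) = 0.475904,  N(d₂) = 0.324928
price = S·N(d₁) − K·e^{−rT}·N(d₂) = 113.317557 − 85.609513 = 27.708044
[GHJ put K=61.44]
σ√T = 0.5911·√1.2246 = 0.654121
d₁ = (ln(S/K) + (r+σ²/2)T) / (σ√T) = (ln(53.87/61.44) + (0.0146+0.5911²/2)·1.2246) / 0.654121 = (-0.131487 + 0.231816) / 0.654121 = 0.153380
d₂ = d₁ − σ√T = 0.153380 − 0.654121 = -0.500741
e^{−rT} = 0.982280
N(−d₁) = 0.439049,  N(−d₂) = 0.691723
price = K·e^{−rT}·N(−d₂) − S·N(−d₁) = 41.746381 − 23.651591 = 18.094790

price(XYZ call K=267.43) = 27.708044
price(GHJ put K=61.44) = 18.094790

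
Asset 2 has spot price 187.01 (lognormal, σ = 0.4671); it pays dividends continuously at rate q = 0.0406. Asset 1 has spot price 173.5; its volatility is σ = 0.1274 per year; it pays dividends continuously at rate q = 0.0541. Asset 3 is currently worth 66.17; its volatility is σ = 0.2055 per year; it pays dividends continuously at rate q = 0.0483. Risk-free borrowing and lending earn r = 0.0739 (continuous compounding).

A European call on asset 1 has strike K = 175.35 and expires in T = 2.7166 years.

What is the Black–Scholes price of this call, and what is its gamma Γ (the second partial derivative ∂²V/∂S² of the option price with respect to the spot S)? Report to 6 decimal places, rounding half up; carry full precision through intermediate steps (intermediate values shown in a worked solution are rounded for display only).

σ√T = 0.1274·√2.7166 = 0.209982
d₁ = (ln(S/K) + (r−q+σ²/2)T) / (σ√T) = (ln(173.5/175.35) + (0.0739−0.0541+0.1274²/2)·2.7166) / 0.209982 = (-0.010606 + 0.075835) / 0.209982 = 0.310639
d₂ = d₁ − σ√T = 0.310639 − 0.209982 = 0.100656
e^{−rT} = 0.818111
e^{−qT} = 0.863322
N(d₁) = 0.621962,  N(d₂) = 0.540088
Call price V = S·e^{−qT}·N(d₁) − K·e^{−rT}·N(d₂) = 93.161426 − 77.478837 = 15.682589
φ(d₁) = (1/√(2π))·e^{−d₁²/2} = 0.380151
Γ = e^{−qT}·φ(d₁) / (S·σ·√T) = 0.009008

price = 15.682589
Γ = 0.009008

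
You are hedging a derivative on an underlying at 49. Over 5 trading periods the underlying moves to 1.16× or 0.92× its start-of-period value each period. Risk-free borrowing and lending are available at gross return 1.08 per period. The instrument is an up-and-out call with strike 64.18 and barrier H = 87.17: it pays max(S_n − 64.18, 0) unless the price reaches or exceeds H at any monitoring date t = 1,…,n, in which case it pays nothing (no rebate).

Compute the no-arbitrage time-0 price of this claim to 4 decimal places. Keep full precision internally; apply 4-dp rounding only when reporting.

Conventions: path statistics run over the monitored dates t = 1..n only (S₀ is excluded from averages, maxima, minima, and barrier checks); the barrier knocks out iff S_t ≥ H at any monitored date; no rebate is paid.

No-arbitrage gives p* = (R−d)/(u−d) = 0.6667: enumerate every path, weight its payoff by its p*-probability, and discount by R^5.
Enumerate all 2^5 = 32 price paths (U = up ×1.16, D = down ×0.92); each path with k up-moves has probability p*^k·(1−p*)^(5−k).
DDDDD: M=45.0800, payoff=0.0000, prob=0.004115
UDDDD: M=56.8400, payoff=0.0000, prob=0.008230
DUDDD: M=52.2928, payoff=0.0000, prob=0.008230
UUDDD: M=65.9344, payoff=0.0000, prob=0.016461
DDUDD: M=48.1094, payoff=0.0000, prob=0.008230
UDUDD: M=60.6596, payoff=0.0000, prob=0.016461
DUUDD: M=60.6596, payoff=0.0000, prob=0.016461
UUUDD: M=76.4839, payoff=0.5560, prob=0.032922
DDDUD: M=45.0800, payoff=0.0000, prob=0.008230
UDDUD: M=56.8400, payoff=0.0000, prob=0.016461
DUDUD: M=55.8069, payoff=0.0000, prob=0.016461
UUDUD: M=70.3652, payoff=0.5560, prob=0.032922
DDUUD: M=55.8069, payoff=0.0000, prob=0.016461
UDUUD: M=70.3652, payoff=0.5560, prob=0.032922
DUUUD: M=70.3652, payoff=0.5560, prob=0.032922
UUUUD: M=88.7213, payoff=0.0000, prob=0.065844
DDDDU: M=45.0800, payoff=0.0000, prob=0.008230
UDDDU: M=56.8400, payoff=0.0000, prob=0.016461
DUDDU: M=52.2928, payoff=0.0000, prob=0.016461
UUDDU: M=65.9344, payoff=0.5560, prob=0.032922
DDUDU: M=51.3423, payoff=0.0000, prob=0.016461
UDUDU: M=64.7360, payoff=0.5560, prob=0.032922
DUUDU: M=64.7360, payoff=0.5560, prob=0.032922
UUUDU: M=81.6236, payoff=17.4436, prob=0.065844
DDDUU: M=51.3423, payoff=0.0000, prob=0.016461
UDDUU: M=64.7360, payoff=0.5560, prob=0.032922
DUDUU: M=64.7360, payoff=0.5560, prob=0.032922
UUDUU: M=81.6236, payoff=17.4436, prob=0.065844
DDUUU: M=64.7360, payoff=0.5560, prob=0.032922
UDUUU: M=81.6236, payoff=17.4436, prob=0.065844
DUUUU: M=81.6236, payoff=17.4436, prob=0.065844
UUUUU: M=102.9167, payoff=0.0000, prob=0.131687
Price = Σ prob·payoff / R^5 = 4.777243 / 1.469328 = 3.2513

price = 3.2513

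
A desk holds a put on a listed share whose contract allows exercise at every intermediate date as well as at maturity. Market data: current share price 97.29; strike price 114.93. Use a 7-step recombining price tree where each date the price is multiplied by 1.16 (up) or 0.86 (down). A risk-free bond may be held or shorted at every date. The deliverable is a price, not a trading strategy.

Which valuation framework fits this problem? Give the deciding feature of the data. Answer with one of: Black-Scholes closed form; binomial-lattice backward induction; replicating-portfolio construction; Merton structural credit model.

framework: binomial-lattice backward induction

Key observation: the defining feature is the embedded early-exercise option across 7 discrete dates on the spot-97.29 tree; pricing the strike-114.93 put means working backward with an exercise test at every node.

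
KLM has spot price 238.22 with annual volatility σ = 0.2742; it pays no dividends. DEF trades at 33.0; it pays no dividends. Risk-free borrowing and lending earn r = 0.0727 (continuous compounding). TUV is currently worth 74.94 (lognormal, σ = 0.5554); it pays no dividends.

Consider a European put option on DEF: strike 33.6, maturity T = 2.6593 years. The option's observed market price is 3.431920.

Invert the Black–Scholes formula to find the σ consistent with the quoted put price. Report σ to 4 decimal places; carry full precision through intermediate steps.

sigma = 0.2920

At σ = 0.2920 the Black–Scholes value reproduces the quote:
σ√T = 0.292·√2.6593 = 0.476175
d₁ = (ln(S/K) + (r+σ²/2)T) / (σ√T) = (ln(33.0/33.6) + (0.0727+0.292²/2)·2.6593) / 0.476175 = (-0.018019 + 0.306702) / 0.476175 = 0.606256
d₂ = d₁ − σ√T = 0.606256 − 0.476175 = 0.130081
e^{−rT} = 0.824209
N(−d₁) = 0.272172,  N(−d₂) = 0.448251
V = K·e^{−rT}·N(−d₂) − S·N(−d₁) = 12.413609 − 8.981689 = 3.431920 (equal to the quote); since ∂V/∂σ > 0 for all σ, the implied volatility is unique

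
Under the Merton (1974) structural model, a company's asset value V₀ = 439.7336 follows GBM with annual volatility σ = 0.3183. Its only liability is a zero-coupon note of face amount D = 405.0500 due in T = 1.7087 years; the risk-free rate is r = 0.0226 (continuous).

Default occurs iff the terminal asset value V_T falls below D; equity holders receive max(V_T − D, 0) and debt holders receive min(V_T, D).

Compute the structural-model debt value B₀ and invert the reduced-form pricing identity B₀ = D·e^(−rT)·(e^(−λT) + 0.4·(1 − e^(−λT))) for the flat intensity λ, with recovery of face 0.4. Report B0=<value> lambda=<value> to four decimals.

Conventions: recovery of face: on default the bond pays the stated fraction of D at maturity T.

B0=343.5603 lambda=0.1287

Work the structural quantities from V₀ = 439.7336 against face 405.0500:
d₁ = [ln(V₀/D) + (r + σ²/2)T] / (σ√T)
   = [ln(439.7336/405.0500) + (0.0226 + 0.5·0.3183²)·1.7087] / (0.3183·√1.7087)
   = [0.082159 + 0.125175] / 0.416073 = 0.498311
d₂ = d₁ − σ√T = 0.498311 − 0.416073 = 0.082238
N(d₁) = 0.690867,  N(d₂) = 0.532771,  e^(−rT) = 0.962119
E₀ = V₀·N(d₁) − D·e^(−rT)·N(d₂)
   = 439.7336·0.690867 − 405.0500·0.962119·0.532771 = 96.173258
B₀ = V₀ − E₀ = 439.7336 − 96.173258 = 343.560342
e^(−λT) = (B₀·e^(rT)/D − 0.4)/(1 − 0.4) = (343.5603·1.039372/405.0500 − 0.4)/0.6 = 0.80264549
λ = −ln(0.80264549)/1.7087 = 0.128660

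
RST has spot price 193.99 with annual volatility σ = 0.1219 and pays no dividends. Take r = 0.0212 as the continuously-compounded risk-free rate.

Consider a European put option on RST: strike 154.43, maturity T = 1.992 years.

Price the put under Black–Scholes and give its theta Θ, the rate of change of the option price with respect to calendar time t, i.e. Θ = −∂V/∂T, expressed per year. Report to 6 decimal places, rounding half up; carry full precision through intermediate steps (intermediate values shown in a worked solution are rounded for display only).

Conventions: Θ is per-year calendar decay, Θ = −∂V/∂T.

σ√T = 0.1219·√1.992 = 0.172048
d₁ = (ln(S/K) + (r+σ²/2)T) / (σ√T) = (ln(193.99/154.43) + (0.0212+0.1219²/2)·1.992) / 0.172048 = (0.228066 + 0.057031) / 0.172048 = 1.657079
d₂ = d₁ − σ√T = 1.657079 − 0.172048 = 1.485031
e^{−rT} = 0.958649
N(−d₁) = 0.048752,  N(−d₂) = 0.068768
Put price V = K·e^{−rT}·N(−d₂) − S·N(−d₁) = 10.180666 − 9.457357 = 0.723309
φ(d₁) = (1/√(2π))·e^{−d₁²/2} = 0.101075
Θ = −S·φ(d₁)·σ/(2√T) + r·K·e^{−rT}·N(−d₂) = −0.846743 + 0.215830 = -0.630913

price = 0.723309
Θ = -0.630913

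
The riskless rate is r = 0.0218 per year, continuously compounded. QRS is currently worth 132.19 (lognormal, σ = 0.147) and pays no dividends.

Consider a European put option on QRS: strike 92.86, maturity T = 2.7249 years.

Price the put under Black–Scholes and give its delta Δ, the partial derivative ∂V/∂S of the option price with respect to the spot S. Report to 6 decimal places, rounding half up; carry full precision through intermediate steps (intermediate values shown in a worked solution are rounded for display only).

σ√T = 0.147·√2.7249 = 0.242657
d₁ = (ln(S/K) + (r+σ²/2)T) / (σ√T) = (ln(132.19/92.86) + (0.0218+0.147²/2)·2.7249) / 0.242657 = (0.353147 + 0.088844) / 0.242657 = 1.821466
d₂ = d₁ − σ√T = 1.821466 − 0.242657 = 1.578809
e^{−rT} = 0.942327
N(−d₁) = 0.034268,  N(−d₂) = 0.057190
Put price V = K·e^{−rT}·N(−d₂) − S·N(−d₁) = 5.004374 − 4.529889 = 0.474485
Δ = −N(−d₁) = -0.034268

price = 0.474485
Δ = -0.034268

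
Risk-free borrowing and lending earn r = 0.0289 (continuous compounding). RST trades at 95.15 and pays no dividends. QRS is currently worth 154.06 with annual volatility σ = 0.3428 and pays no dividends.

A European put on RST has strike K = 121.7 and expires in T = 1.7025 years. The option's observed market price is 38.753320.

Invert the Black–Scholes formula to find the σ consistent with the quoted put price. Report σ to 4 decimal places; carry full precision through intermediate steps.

sigma = 0.5050

At σ = 0.5050 the Black–Scholes value reproduces the quote:
σ√T = 0.505·√1.7025 = 0.658923
d₁ = (ln(S/K) + (r+σ²/2)T) / (σ√T) = (ln(95.15/121.7) + (0.0289+0.505²/2)·1.7025) / 0.658923 = (-0.246104 + 0.266292) / 0.658923 = 0.030638
d₂ = d₁ − σ√T = 0.030638 − 0.658923 = -0.628286
e^{−rT} = 0.951989
N(−d₁) = 0.487779,  N(−d₂) = 0.735092
V = K·e^{−rT}·N(−d₂) − S·N(−d₁) = 85.165516 − 46.412196 = 38.753320 (equal to the quote); since ∂V/∂σ > 0 for all σ, the implied volatility is unique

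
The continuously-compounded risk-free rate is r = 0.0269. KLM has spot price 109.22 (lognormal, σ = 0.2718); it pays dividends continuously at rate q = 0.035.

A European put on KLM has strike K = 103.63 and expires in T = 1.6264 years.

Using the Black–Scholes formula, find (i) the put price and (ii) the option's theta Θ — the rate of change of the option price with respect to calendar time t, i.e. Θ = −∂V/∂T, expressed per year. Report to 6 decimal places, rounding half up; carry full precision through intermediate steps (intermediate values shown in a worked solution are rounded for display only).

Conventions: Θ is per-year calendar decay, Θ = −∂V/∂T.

price = 12.020120
Θ = -4.209625

σ√T = 0.2718·√1.6264 = 0.346628
d₁ = (ln(S/K) + (r−q+σ²/2)T) / (σ√T) = (ln(109.22/103.63) + (0.0269−0.035+0.2718²/2)·1.6264) / 0.346628 = (0.052537 + 0.046902) / 0.346628 = 0.286875
d₂ = d₁ − σ√T = 0.286875 − 0.346628 = -0.059752
e^{−rT} = 0.957193
e^{−qT} = 0.944666
N(−d₁) = 0.387104,  N(−d₂) = 0.523824
Put price V = K·e^{−rT}·N(−d₂) − S·e^{−qT}·N(−d₁) = 51.960116 − 39.939996 = 12.020120
φ(d₁) = (1/√(2π))·e^{−d₁²/2} = 0.382859
Θ = −S·e^{−qT}·φ(d₁)·σ/(2√T) − q·S·e^{−qT}·N(−d₁) + r·K·e^{−rT}·N(−d₂) = −4.209452 − 1.397900 + 1.397727 = -4.209625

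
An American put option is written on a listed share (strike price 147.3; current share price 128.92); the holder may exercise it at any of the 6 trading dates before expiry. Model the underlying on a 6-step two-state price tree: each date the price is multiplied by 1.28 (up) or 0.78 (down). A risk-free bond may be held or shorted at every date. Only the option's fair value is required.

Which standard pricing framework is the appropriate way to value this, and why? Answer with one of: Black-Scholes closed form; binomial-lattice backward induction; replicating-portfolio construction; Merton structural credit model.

framework: binomial-lattice backward induction

Key observation: the put (strike 147.3 on spot 128.92) is American-style on a 6-step discrete price model, so the early-exercise decision at every node requires stepwise backward valuation — a closed form cannot price the exercise right.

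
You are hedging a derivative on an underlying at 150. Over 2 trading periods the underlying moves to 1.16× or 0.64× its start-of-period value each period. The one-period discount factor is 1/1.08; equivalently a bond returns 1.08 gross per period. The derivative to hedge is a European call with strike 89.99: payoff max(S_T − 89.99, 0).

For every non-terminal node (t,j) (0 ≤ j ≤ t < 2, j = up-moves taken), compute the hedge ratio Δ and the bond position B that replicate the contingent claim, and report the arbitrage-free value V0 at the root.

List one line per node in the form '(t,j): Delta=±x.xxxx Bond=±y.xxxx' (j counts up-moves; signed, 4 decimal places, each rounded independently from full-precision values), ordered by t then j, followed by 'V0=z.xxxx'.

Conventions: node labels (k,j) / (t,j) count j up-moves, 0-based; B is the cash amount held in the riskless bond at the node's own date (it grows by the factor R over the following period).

(0,0): Delta=0.9479 Bond=-68.7515
(1,0): Delta=0.4281 Bond=-24.3533
(1,1): Delta=1.0000 Bond=-83.3241
V0=73.4274

The replicating-portfolio and risk-neutral prices coincide; use p* = (1.08−0.64)/(1.16−0.64) = 0.8462 for the latter.
Expiry values: V(2,0)=0.0000, V(2,1)=21.3700, V(2,2)=111.8500
(1,0): S=96.0000. Δ = (V_up−V_dn)/(S_up−S_dn) = (21.3700−0.0000)/(111.3600−61.4400) = 0.4281. V = [p*·21.3700 + (1−p*)·0.0000]/1.08 = 16.7429. B = V − Δ·S = -24.3533.
(1,1): S=174.0000. Δ = (V_up−V_dn)/(S_up−S_dn) = (111.8500−21.3700)/(201.8400−111.3600) = 1.0000. V = [p*·111.8500 + (1−p*)·21.3700]/1.08 = 90.6759. B = V − Δ·S = -83.3241.
(0,0): S=150.0000. Δ = (V_up−V_dn)/(S_up−S_dn) = (90.6759−16.7429)/(174.0000−96.0000) = 0.9479. V = [p*·90.6759 + (1−p*)·16.7429]/1.08 = 73.4274. B = V − Δ·S = -68.7515.
Verification: the root portfolio costs Δ(0,0)·S0 + B(0,0) = 73.4274, matching V0.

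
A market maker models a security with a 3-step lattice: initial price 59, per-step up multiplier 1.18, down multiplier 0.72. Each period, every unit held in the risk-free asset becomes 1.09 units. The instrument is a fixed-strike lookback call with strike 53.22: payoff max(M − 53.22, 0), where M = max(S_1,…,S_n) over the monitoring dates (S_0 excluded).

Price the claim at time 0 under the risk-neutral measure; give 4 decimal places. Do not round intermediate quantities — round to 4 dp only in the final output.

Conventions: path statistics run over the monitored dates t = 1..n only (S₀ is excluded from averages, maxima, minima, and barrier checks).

price = 22.9683

With p* = (R−d)/(u−d) = 0.8043, sum probability × payoff across the paths and divide by R^3.
Enumerate all 2^3 = 8 price paths (U = up ×1.18, D = down ×0.72); each path with k up-moves has probability p*^k·(1−p*)^(3−k).
DDD: M=42.4800, payoff=0.0000, prob=0.007490
UDD: M=69.6200, payoff=16.4000, prob=0.030790
DUD: M=50.1264, payoff=0.0000, prob=0.030790
UUD: M=82.1516, payoff=28.9316, prob=0.126582
DDU: M=42.4800, payoff=0.0000, prob=0.030790
UDU: M=69.6200, payoff=16.4000, prob=0.126582
DUU: M=59.1492, payoff=5.9292, prob=0.126582
UUU: M=96.9389, payoff=43.7189, prob=0.520393
Price = Σ prob·payoff / R^3 = 29.744672 / 1.295029 = 22.9683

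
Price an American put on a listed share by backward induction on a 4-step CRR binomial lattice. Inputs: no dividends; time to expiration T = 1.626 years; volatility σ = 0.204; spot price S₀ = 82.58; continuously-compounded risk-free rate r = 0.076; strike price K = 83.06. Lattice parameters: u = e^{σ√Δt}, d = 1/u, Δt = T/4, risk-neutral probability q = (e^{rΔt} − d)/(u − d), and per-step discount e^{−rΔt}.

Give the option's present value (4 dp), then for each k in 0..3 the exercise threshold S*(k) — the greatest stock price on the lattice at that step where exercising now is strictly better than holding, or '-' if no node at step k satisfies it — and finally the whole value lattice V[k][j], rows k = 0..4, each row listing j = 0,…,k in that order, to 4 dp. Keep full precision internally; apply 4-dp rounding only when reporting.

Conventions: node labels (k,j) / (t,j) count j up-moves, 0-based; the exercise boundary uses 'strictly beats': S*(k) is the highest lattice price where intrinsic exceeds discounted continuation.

Δt=0.40650  u=1.13890  d=0.87804  q=0.58781  discount=0.96958
step 4 (expiry): payoffs max(K−S,0) = 33.9773 19.3948 0.4800 0.0000 0.0000
step 3: (k=3,j=0): S=55.9005, K−S=27.1595, hold=24.6327 ⇒ V=27.1595 exercise | (k=3,j=1): S=72.5084, K−S=10.5516, hold=8.0248 ⇒ V=10.5516 exercise | (k=3,j=2): S=94.0506, K−S=0.0000, hold=0.1918 ⇒ V=0.1918 continue | (k=3,j=3): S=121.9929, K−S=0.0000, hold=0.0000 ⇒ V=0.0000 continue  boundary S*=72.5084
step 2: (k=2,j=0): S=63.6652, K−S=19.3948, hold=16.8680 ⇒ V=19.3948 exercise | (k=2,j=1): S=82.5800, K−S=0.4800, hold=4.3263 ⇒ V=4.3263 continue | (k=2,j=2): S=107.1144, K−S=0.0000, hold=0.0767 ⇒ V=0.0767 continue  boundary S*=63.6652
step 1: (k=1,j=0): S=72.5084, K−S=10.5516, hold=10.2169 ⇒ V=10.5516 exercise | (k=1,j=1): S=94.0506, K−S=0.0000, hold=1.7727 ⇒ V=1.7727 continue  boundary S*=72.5084
step 0: (k=0,j=0): S=82.5800, K−S=0.4800, hold=5.2273 ⇒ V=5.2273 continue  boundary S*=-

price = 5.2273
boundary = - 72.5084 63.6652 72.5084
tree:
5.2273
10.5516 1.7727
19.3948 4.3263 0.0767
27.1595 10.5516 0.1918 0.0000
33.9773 19.3948 0.4800 0.0000 0.0000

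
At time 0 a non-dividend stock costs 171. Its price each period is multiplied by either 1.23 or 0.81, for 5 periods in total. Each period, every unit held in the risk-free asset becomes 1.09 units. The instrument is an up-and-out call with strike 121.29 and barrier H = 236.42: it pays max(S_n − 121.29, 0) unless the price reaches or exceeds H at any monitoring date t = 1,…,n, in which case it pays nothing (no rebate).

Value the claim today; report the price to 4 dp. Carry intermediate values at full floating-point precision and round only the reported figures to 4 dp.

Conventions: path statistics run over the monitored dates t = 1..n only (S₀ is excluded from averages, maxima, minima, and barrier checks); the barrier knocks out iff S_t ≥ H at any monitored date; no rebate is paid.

Under the martingale measure an up-move has probability p* = 0.6667; value the claim as the probability-weighted average of per-path payoffs, discounted 5 periods at R = 1.09.
Enumerate all 2^5 = 32 price paths (U = up ×1.23, D = down ×0.81); each path with k up-moves has probability p*^k·(1−p*)^(5−k).
DDDDD: M=138.5100, payoff=0.0000, prob=0.004115
UDDDD: M=210.3300, payoff=0.0000, prob=0.008230
DUDDD: M=170.3673, payoff=0.0000, prob=0.008230
UUDDD: M=258.7059, payoff=0.0000, prob=0.016461
DDUDD: M=138.5100, payoff=0.0000, prob=0.008230
UDUDD: M=210.3300, payoff=16.1969, prob=0.016461
DUUDD: M=209.5518, payoff=16.1969, prob=0.016461
UUUDD: M=318.2083, payoff=0.0000, prob=0.032922
DDDUD: M=138.5100, payoff=0.0000, prob=0.008230
UDDUD: M=210.3300, payoff=16.1969, prob=0.016461
DUDUD: M=170.3673, payoff=16.1969, prob=0.016461
UUDUD: M=258.7059, payoff=0.0000, prob=0.032922
DDUUD: M=169.7369, payoff=16.1969, prob=0.016461
UDUUD: M=257.7487, payoff=0.0000, prob=0.032922
DUUUD: M=257.7487, payoff=0.0000, prob=0.032922
UUUUD: M=391.3962, payoff=0.0000, prob=0.065844
DDDDU: M=138.5100, payoff=0.0000, prob=0.008230
UDDDU: M=210.3300, payoff=16.1969, prob=0.016461
DUDDU: M=170.3673, payoff=16.1969, prob=0.016461
UUDDU: M=258.7059, payoff=0.0000, prob=0.032922
DDUDU: M=138.5100, payoff=16.1969, prob=0.016461
UDUDU: M=210.3300, payoff=87.4864, prob=0.032922
DUUDU: M=209.5518, payoff=87.4864, prob=0.032922
UUUDU: M=318.2083, payoff=0.0000, prob=0.065844
DDDUU: M=138.5100, payoff=16.1969, prob=0.016461
UDDUU: M=210.3300, payoff=87.4864, prob=0.032922
DUDUU: M=208.7764, payoff=87.4864, prob=0.032922
UUDUU: M=317.0309, payoff=0.0000, prob=0.065844
DDUUU: M=208.7764, payoff=87.4864, prob=0.032922
UDUUU: M=317.0309, payoff=0.0000, prob=0.065844
DUUUU: M=317.0309, payoff=0.0000, prob=0.065844
UUUUU: M=481.4173, payoff=0.0000, prob=0.131687
Price = Σ prob·payoff / R^5 = 16.800604 / 1.538624 = 10.9192

price = 10.9192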